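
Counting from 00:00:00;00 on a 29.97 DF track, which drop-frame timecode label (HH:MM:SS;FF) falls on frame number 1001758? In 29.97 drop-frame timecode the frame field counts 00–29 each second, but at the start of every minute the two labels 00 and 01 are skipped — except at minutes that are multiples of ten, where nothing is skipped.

Ten DF minutes hold 17982 frames, so frame 1001758 lies in block 55 (frames 989010–1006991) with 12748 frames into that block.
The block's first minute is 1800 frames and the rest 1798 each; 12748 frames reaches minute 7, so 55 × 18 + 7 × 2 = 1004 labels have been skipped so far.
Adding those back, label number 1001758 + 1004 = 1002762 at 30 labels/s is 33425 s + 12 f = 9 h 17 min 5 s frame 12, i.e. 09:17:05;12.

09:17:05;12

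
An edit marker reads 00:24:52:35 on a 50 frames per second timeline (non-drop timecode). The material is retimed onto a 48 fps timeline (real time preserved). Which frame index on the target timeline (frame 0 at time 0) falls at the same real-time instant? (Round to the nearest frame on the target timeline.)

frame 71650

Source frame index: (0×3600 + 24×60 + 52) × 50 + 35 = 74635.
Real time: 74635 / (50) = 14927/10 s.
Target frame: (14927/10) × (48) = 358248/5 ≈ 71649.600 → 71650.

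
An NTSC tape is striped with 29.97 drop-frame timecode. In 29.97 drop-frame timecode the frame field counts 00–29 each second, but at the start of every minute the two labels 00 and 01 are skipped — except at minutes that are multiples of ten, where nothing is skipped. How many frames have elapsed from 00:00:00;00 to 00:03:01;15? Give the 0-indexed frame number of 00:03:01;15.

5439

Complete 10-minute blocks: 0, each 17982 frames → 0.
Remaining 3 whole minutes in the current block: 1800 + 2 × 1798 = 5396 frames.
Within the current minute: 1 × 30 + 15 − 2 = 43 (labels ;00/;01 skipped at this minute). Total = 0 + 5396 + 43 = 5439.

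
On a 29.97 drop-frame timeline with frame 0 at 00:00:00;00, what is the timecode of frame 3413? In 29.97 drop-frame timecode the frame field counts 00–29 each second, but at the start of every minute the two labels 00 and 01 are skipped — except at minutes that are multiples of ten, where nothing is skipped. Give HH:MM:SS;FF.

00:01:53;25

Each 10-minute DF block holds 10 × 60 × 30 − 9 × 2 = 17982 frames. 3413 ÷ 17982 → 0 full blocks, remainder 3413.
Within the partial block the first minute is 1800 frames and each further minute 1798, so 1 further minute boundary passed. Total skipped labels = 18 × 0 + 2 × 1 = 2.
Non-drop label index = 3413 + 2 = 3415; at 30 labels/s that is 00:01:53:25, i.e. DF 00:01:53;25.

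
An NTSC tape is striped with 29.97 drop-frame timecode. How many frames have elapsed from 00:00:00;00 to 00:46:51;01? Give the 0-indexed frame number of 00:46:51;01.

84247

Complete 10-minute blocks: 4, each 17982 frames → 71928.
Remaining 6 whole minutes in the current block: 1800 + 5 × 1798 = 10790 frames.
Within the current minute: 51 × 30 + 1 − 2 = 1529 (labels ;00/;01 skipped at this minute). Total = 71928 + 10790 + 1529 = 84247.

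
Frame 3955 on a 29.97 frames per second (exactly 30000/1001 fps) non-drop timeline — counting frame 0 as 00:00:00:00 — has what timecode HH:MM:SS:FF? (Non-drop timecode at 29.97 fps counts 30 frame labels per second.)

3955 ÷ 30 = 131 full seconds, remainder 25 frames.
131 s = 0 h 2 min 11 s.
Timecode: 00:02:11:25.

00:02:11:25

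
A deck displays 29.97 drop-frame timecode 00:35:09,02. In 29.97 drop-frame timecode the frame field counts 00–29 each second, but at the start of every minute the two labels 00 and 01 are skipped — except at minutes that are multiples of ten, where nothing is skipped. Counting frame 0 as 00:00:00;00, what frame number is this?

As if non-drop at 30 labels/s: (0 × 3600 + 35 × 60 + 9) × 30 + 2 = 63272.
Minute boundaries passed: 35; those not divisible by 10: 35 − 3 = 32; dropped labels = 2 × 32 = 64.
Actual frame index = 63272 − 64 = 63208.

63208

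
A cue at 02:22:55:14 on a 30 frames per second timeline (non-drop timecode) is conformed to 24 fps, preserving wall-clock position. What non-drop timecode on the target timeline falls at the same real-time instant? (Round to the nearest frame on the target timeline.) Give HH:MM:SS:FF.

02:22:55:11

Source frame index: (2×3600 + 22×60 + 55) × 30 + 14 = 257264.
Real time: 257264 / (30) = 128632/15 s.
Target frame: (128632/15) × (24) = 1029056/5 ≈ 205811.200 → 205811.
At 24 labels/s: frame 205811 → 02:22:55:11.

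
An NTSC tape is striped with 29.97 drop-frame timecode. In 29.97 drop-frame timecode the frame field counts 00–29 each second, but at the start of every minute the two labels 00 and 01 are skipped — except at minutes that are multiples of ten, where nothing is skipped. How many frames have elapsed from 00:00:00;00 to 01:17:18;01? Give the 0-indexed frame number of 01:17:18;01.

139001

Complete 10-minute blocks: 7, each 17982 frames → 125874.
Remaining 7 whole minutes in the current block: 1800 + 6 × 1798 = 12588 frames.
Within the current minute: 18 × 30 + 1 − 2 = 539 (labels ;00/;01 skipped at this minute). Total = 125874 + 12588 + 539 = 139001.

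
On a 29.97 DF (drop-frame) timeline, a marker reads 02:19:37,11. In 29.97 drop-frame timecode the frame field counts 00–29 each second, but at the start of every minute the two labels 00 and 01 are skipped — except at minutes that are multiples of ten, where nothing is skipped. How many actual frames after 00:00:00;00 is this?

251069

As if non-drop at 30 labels/s: (2 × 3600 + 19 × 60 + 37) × 30 + 11 = 251321.
Minute boundaries passed: 139; those not divisible by 10: 139 − 13 = 126; dropped labels = 2 × 126 = 252.
Actual frame index = 251321 − 252 = 251069.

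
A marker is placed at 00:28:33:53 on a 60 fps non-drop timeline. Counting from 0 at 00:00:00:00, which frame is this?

102833

Total seconds to the label: (0 × 3600 + 28 × 60 + 33) = 1713.
Frame index = 1713 × 60 + 53 = 102833.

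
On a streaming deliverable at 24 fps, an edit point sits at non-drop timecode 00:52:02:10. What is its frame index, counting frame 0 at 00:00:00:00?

Total seconds to the label: (0 × 3600 + 52 × 60 + 2) = 3122.
Frame index = 3122 × 24 + 10 = 74938.

frame 74938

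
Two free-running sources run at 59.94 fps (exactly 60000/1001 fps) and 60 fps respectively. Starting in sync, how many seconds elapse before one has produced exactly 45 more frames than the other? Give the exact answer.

The gap grows by |60 − 60000/1001| = 60/1001 frames per second.
Time for a 45-frame gap: 45 ÷ (60/1001) = 750.75 s.

750.75 seconds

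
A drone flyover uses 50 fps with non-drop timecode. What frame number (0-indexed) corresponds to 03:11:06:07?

573307

Total seconds to the label: (3 × 3600 + 11 × 60 + 6) = 11466.
Frame index = 11466 × 50 + 7 = 573307.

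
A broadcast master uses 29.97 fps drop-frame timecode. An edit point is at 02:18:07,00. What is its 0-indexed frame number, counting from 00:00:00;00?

Complete 10-minute blocks: 13, each 17982 frames → 233766.
Remaining 8 whole minutes in the current block: 1800 + 7 × 1798 = 14386 frames.
Within the current minute: 7 × 30 + 0 − 2 = 208 (labels ;00/;01 skipped at this minute). Total = 233766 + 14386 + 208 = 248360.

248360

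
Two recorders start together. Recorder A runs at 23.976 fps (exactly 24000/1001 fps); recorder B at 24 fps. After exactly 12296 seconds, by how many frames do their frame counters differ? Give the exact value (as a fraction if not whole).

A emits 24000/1001 × 12296 = 295104000/1001 frames; B emits 24 × 12296 = 295104.
Difference = 295104/1001 frames (≈ 294.8092); B is ahead of A.

295104/1001 frames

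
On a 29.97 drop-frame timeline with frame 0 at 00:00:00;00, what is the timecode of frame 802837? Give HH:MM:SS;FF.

Ten DF minutes hold 17982 frames, so frame 802837 lies in block 44 (frames 791208–809189) with 11629 frames into that block.
The block's first minute is 1800 frames and the rest 1798 each; 11629 frames reaches minute 6, so 44 × 18 + 6 × 2 = 804 labels have been skipped so far.
Adding those back, label number 802837 + 804 = 803641 at 30 labels/s is 26788 s + 1 f = 7 h 26 min 28 s frame 1, i.e. 07:26:28;01.

07:26:28;01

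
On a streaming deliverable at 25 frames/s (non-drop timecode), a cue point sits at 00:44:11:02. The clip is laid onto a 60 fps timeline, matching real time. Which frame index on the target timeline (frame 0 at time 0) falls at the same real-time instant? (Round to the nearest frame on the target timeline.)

frame 159065

Source frame index: (0×3600 + 44×60 + 11) × 25 + 2 = 66277.
Real time: 66277 / (25) = 66277/25 s.
Target frame: (66277/25) × (60) = 795324/5 ≈ 159064.800 → 159065.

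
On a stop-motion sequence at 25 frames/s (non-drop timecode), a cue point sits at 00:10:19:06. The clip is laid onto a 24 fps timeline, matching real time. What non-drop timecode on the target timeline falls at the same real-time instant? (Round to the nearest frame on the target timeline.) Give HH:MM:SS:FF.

00:10:19:06

Source frame index: (0×3600 + 10×60 + 19) × 25 + 6 = 15481.
Real time: 15481 / (25) = 15481/25 s.
Target frame: (15481/25) × (24) = 371544/25 ≈ 14861.760 → 14862.
At 24 labels/s: frame 14862 → 00:10:19:06.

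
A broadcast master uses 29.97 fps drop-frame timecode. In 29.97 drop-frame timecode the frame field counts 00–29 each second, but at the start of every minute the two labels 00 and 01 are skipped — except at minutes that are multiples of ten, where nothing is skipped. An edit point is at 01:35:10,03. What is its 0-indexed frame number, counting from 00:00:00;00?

As if non-drop at 30 labels/s: (1 × 3600 + 35 × 60 + 10) × 30 + 3 = 171303.
Minute boundaries passed: 95; those not divisible by 10: 95 − 9 = 86; dropped labels = 2 × 86 = 172.
Actual frame index = 171303 − 172 = 171131.

171131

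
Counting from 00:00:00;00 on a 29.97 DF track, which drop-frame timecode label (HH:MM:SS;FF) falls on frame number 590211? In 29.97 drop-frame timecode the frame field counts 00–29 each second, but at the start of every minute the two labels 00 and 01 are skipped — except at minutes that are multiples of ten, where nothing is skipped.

05:28:13;13

Ten DF minutes hold 17982 frames, so frame 590211 lies in block 32 (frames 575424–593405) with 14787 frames into that block.
The block's first minute is 1800 frames and the rest 1798 each; 14787 frames reaches minute 8, so 32 × 18 + 8 × 2 = 592 labels have been skipped so far.
Adding those back, label number 590211 + 592 = 590803 at 30 labels/s is 19693 s + 13 f = 5 h 28 min 13 s frame 13, i.e. 05:28:13;13.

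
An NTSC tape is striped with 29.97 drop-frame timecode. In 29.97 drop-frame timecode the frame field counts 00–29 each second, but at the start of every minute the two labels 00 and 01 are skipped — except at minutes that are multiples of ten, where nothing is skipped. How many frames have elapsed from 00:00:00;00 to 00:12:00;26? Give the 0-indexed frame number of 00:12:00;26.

21604

As if non-drop at 30 labels/s: (0 × 3600 + 12 × 60 + 0) × 30 + 26 = 21626.
Minute boundaries passed: 12; those not divisible by 10: 12 − 1 = 11; dropped labels = 2 × 11 = 22.
Actual frame index = 21626 − 22 = 21604.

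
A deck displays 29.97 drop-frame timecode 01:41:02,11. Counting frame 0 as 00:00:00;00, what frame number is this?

As if non-drop at 30 labels/s: (1 × 3600 + 41 × 60 + 2) × 30 + 11 = 181871.
Minute boundaries passed: 101; those not divisible by 10: 101 − 10 = 91; dropped labels = 2 × 91 = 182.
Actual frame index = 181871 − 182 = 181689.

181689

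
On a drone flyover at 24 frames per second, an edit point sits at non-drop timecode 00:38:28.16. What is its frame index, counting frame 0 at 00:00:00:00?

Total seconds to the label: (0 × 3600 + 38 × 60 + 28) = 2308.
Frame index = 2308 × 24 + 16 = 55408.

55408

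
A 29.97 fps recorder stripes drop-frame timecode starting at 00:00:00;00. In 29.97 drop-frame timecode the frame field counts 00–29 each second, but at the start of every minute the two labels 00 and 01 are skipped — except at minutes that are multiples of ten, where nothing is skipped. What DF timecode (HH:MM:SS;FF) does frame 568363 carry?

05:16:04;13

Each 10-minute DF block holds 10 × 60 × 30 − 9 × 2 = 17982 frames. 568363 ÷ 17982 → 31 full blocks, remainder 10921.
Within the partial block the first minute is 1800 frames and each further minute 1798, so 6 further minute boundaries passed. Total skipped labels = 18 × 31 + 2 × 6 = 570.
Non-drop label index = 568363 + 570 = 568933; at 30 labels/s that is 05:16:04:13, i.e. DF 05:16:04;13.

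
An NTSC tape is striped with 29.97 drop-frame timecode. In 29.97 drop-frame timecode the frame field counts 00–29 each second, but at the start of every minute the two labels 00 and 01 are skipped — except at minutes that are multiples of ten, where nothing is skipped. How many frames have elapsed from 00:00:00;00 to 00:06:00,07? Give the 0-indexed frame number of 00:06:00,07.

Complete 10-minute blocks: 0, each 17982 frames → 0.
Remaining 6 whole minutes in the current block: 1800 + 5 × 1798 = 10790 frames.
Within the current minute: 0 × 30 + 7 − 2 = 5 (labels ;00/;01 skipped at this minute). Total = 0 + 10790 + 5 = 10795.

10795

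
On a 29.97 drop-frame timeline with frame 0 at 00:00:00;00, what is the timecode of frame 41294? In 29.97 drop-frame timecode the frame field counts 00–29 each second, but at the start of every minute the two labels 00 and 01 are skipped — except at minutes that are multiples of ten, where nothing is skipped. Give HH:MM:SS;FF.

Each 10-minute DF block holds 10 × 60 × 30 − 9 × 2 = 17982 frames. 41294 ÷ 17982 → 2 full blocks, remainder 5330.
Within the partial block the first minute is 1800 frames and each further minute 1798, so 2 further minute boundaries passed. Total skipped labels = 18 × 2 + 2 × 2 = 40.
Non-drop label index = 41294 + 40 = 41334; at 30 labels/s that is 00:22:57:24, i.e. DF 00:22:57;24.

00:22:57;24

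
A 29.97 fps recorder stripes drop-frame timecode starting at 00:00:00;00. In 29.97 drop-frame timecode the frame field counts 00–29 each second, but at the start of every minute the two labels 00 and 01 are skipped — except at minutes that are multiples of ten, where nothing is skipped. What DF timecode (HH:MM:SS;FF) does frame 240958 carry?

Ten DF minutes hold 17982 frames, so frame 240958 lies in block 13 (frames 233766–251747) with 7192 frames into that block.
The block's first minute is 1800 frames and the rest 1798 each; 7192 frames reaches minute 3, so 13 × 18 + 3 × 2 = 240 labels have been skipped so far.
Adding those back, label number 240958 + 240 = 241198 at 30 labels/s is 8039 s + 28 f = 2 h 13 min 59 s frame 28, i.e. 02:13:59;28.

02:13:59;28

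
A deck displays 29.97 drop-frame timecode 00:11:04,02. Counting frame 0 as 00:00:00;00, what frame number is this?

Complete 10-minute blocks: 1, each 17982 frames → 17982.
Remaining 1 whole minute in the current block: 1800 + 0 × 1798 = 1800 frames.
Within the current minute: 4 × 30 + 2 − 2 = 120 (labels ;00/;01 skipped at this minute). Total = 17982 + 1800 + 120 = 19902.

19902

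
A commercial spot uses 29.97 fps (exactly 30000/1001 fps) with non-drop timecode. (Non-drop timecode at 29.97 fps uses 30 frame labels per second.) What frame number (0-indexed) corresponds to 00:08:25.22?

15172

Total seconds to the label: (0 × 3600 + 8 × 60 + 25) = 505.
Frame index = 505 × 30 + 22 = 15172.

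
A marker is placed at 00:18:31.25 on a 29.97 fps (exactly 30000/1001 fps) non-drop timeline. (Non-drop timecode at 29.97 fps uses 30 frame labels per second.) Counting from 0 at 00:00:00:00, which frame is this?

Total seconds to the label: (0 × 3600 + 18 × 60 + 31) = 1111.
Frame index = 1111 × 30 + 25 = 33355.

frame 33355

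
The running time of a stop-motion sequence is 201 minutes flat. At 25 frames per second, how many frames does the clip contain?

301500 frames

201 min = 12060 s.
Frames = 12060 × 25 = 301500.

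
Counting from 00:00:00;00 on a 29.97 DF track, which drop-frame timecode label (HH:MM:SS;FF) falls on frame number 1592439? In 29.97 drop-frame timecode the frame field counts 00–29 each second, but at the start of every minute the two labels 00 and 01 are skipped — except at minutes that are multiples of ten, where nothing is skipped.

14:45:34;13

Ten DF minutes hold 17982 frames, so frame 1592439 lies in block 88 (frames 1582416–1600397) with 10023 frames into that block.
The block's first minute is 1800 frames and the rest 1798 each; 10023 frames reaches minute 5, so 88 × 18 + 5 × 2 = 1594 labels have been skipped so far.
Adding those back, label number 1592439 + 1594 = 1594033 at 30 labels/s is 53134 s + 13 f = 14 h 45 min 34 s frame 13, i.e. 14:45:34;13.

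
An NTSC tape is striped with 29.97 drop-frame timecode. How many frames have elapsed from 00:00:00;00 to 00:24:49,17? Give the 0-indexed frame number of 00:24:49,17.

Complete 10-minute blocks: 2, each 17982 frames → 35964.
Remaining 4 whole minutes in the current block: 1800 + 3 × 1798 = 7194 frames.
Within the current minute: 49 × 30 + 17 − 2 = 1485 (labels ;00/;01 skipped at this minute). Total = 35964 + 7194 + 1485 = 44643.

44643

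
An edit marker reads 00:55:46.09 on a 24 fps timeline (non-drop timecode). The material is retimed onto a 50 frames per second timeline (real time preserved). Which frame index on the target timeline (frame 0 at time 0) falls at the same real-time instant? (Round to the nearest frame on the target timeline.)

Source frame index: (0×3600 + 55×60 + 46) × 24 + 9 = 80313.
Real time: 80313 / (24) = 26771/8 s.
Target frame: (26771/8) × (50) = 669275/4 ≈ 167318.750 → 167319.

frame 167319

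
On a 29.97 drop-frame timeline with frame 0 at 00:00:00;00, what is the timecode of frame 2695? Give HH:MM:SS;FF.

Each 10-minute DF block holds 10 × 60 × 30 − 9 × 2 = 17982 frames. 2695 ÷ 17982 → 0 full blocks, remainder 2695.
Within the partial block the first minute is 1800 frames and each further minute 1798, so 1 further minute boundary passed. Total skipped labels = 18 × 0 + 2 × 1 = 2.
Non-drop label index = 2695 + 2 = 2697; at 30 labels/s that is 00:01:29:27, i.e. DF 00:01:29;27.

00:01:29;27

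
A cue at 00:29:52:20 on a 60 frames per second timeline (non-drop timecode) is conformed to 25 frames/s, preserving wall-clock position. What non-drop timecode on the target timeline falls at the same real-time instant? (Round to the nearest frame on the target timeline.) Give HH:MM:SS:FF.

00:29:52:08

Source frame index: (0×3600 + 29×60 + 52) × 60 + 20 = 107540.
Real time: 107540 / (60) = 5377/3 s.
Target frame: (5377/3) × (25) = 134425/3 ≈ 44808.333 → 44808.
At 25 labels/s: frame 44808 → 00:29:52:08.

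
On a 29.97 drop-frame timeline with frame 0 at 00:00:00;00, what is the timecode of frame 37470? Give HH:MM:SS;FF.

Each 10-minute DF block holds 10 × 60 × 30 − 9 × 2 = 17982 frames. 37470 ÷ 17982 → 2 full blocks, remainder 1506.
Within the partial block the first minute is 1800 frames and each further minute 1798, so 0 further minute boundaries passed. Total skipped labels = 18 × 2 + 2 × 0 = 36.
Non-drop label index = 37470 + 36 = 37506; at 30 labels/s that is 00:20:50:06, i.e. DF 00:20:50;06.

00:20:50;06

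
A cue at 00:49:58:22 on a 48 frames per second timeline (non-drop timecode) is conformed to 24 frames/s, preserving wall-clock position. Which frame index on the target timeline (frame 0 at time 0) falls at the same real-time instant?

Source frame index: (0×3600 + 49×60 + 58) × 48 + 22 = 143926.
Real time: 143926 / (48) = 71963/24 s.
Target frame: (71963/24) × (24) = 71963.

frame 71963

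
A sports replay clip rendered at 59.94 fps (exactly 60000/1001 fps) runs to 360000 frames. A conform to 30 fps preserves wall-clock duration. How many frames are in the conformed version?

Target frames = source frames × (target rate / source rate) = 360000 × (30)/(60000/1001) = 360000 × 1001/2000 = 180180.

180180 frames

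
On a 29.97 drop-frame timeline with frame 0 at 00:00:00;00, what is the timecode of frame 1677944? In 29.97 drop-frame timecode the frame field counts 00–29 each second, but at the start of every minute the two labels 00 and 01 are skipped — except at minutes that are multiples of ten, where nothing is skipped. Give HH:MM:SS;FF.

15:33:07;14

Each 10-minute DF block holds 10 × 60 × 30 − 9 × 2 = 17982 frames. 1677944 ÷ 17982 → 93 full blocks, remainder 5618.
Within the partial block the first minute is 1800 frames and each further minute 1798, so 3 further minute boundaries passed. Total skipped labels = 18 × 93 + 2 × 3 = 1680.
Non-drop label index = 1677944 + 1680 = 1679624; at 30 labels/s that is 15:33:07:14, i.e. DF 15:33:07;14.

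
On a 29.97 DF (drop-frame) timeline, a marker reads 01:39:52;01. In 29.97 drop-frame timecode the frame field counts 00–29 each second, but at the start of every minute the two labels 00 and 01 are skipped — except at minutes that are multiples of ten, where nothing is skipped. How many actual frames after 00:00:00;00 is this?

179581

As if non-drop at 30 labels/s: (1 × 3600 + 39 × 60 + 52) × 30 + 1 = 179761.
Minute boundaries passed: 99; those not divisible by 10: 99 − 9 = 90; dropped labels = 2 × 90 = 180.
Actual frame index = 179761 − 180 = 179581.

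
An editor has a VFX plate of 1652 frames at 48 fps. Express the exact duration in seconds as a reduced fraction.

413/12 seconds

Running time = 1652 ÷ (48) = 1652 × 1/48 = 413/12 s.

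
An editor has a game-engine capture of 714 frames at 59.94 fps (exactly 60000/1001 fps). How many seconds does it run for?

Running time = 714 / (60000/1001) = 11.9119 s.

11.9119 seconds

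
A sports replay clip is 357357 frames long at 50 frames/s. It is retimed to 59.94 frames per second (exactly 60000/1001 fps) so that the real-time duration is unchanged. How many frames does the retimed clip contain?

428400 frames

Target frames = source frames × (target rate / source rate) = 357357 × (60000/1001)/(50) = 357357 × 1200/1001 = 428400.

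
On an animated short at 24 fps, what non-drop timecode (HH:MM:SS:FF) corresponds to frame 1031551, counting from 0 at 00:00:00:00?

1031551 ÷ 24 = 42981 full seconds, remainder 7 frames.
42981 s = 11 h 56 min 21 s.
Timecode: 11:56:21:07.

11:56:21:07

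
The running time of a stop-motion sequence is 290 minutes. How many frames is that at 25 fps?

290 min = 17400 s.
Frames = 17400 × 25 = 435000.

435000 frames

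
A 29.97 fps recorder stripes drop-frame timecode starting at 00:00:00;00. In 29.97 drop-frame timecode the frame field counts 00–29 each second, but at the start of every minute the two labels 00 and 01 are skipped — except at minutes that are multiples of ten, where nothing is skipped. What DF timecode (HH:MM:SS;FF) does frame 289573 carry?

02:41:02;03

Each 10-minute DF block holds 10 × 60 × 30 − 9 × 2 = 17982 frames. 289573 ÷ 17982 → 16 full blocks, remainder 1861.
Within the partial block the first minute is 1800 frames and each further minute 1798, so 1 further minute boundary passed. Total skipped labels = 18 × 16 + 2 × 1 = 290.
Non-drop label index = 289573 + 290 = 289863; at 30 labels/s that is 02:41:02:03, i.e. DF 02:41:02;03.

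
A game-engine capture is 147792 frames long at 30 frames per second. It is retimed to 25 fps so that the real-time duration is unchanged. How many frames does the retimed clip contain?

123160 frames

Target frames = source frames × (target rate / source rate) = 147792 × (25)/(30) = 147792 × 5/6 = 123160.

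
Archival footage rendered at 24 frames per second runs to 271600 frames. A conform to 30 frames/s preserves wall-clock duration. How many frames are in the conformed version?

339500 frames

Target frames = source frames × (target rate / source rate) = 271600 × (30)/(24) = 271600 × 5/4 = 339500.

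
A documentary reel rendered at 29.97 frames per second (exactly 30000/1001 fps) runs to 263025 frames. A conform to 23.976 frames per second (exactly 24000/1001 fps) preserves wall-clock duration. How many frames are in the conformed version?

210420 frames

Target frames = source frames × (target rate / source rate) = 263025 × (24000/1001)/(30000/1001) = 263025 × 4/5 = 210420.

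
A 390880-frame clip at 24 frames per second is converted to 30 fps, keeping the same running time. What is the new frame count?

488600 frames

Target frames = source frames × (target rate / source rate) = 390880 × (30)/(24) = 390880 × 5/4 = 488600.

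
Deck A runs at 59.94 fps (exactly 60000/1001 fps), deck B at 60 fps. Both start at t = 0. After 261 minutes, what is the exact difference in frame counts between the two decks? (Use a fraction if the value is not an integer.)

261 min = 15660 s.
A emits 60000/1001 × 15660 = 939600000/1001 frames; B emits 60 × 15660 = 939600.
Difference = 939600/1001 frames (≈ 938.6613); B is ahead of A.

939600/1001 frames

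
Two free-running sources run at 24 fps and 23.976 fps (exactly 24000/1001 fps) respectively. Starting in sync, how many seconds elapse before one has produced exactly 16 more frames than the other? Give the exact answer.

2002/3 seconds

The gap grows by |24000/1001 − 24| = 24/1001 frames per second.
Time for a 16-frame gap: 16 ÷ (24/1001) = 2002/3 s.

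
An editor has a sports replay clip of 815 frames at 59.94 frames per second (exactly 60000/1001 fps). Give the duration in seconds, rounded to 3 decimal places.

13.597 seconds

Running time = 815 × 1001/60000 = 163163/12000 s ≈ 13.597 s.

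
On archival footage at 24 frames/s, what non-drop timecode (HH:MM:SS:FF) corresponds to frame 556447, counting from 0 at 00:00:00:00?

06:26:25:07

556447 ÷ 24 = 23185 full seconds, remainder 7 frames.
23185 s = 6 h 26 min 25 s.
Timecode: 06:26:25:07.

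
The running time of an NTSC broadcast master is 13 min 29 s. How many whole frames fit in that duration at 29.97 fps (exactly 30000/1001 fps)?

24245 frames

13 min 29 s = 809 s.
Frames = 809 × 30000/1001 = 24270000/1001 ≈ 24245.7542.
Complete frames: 24245.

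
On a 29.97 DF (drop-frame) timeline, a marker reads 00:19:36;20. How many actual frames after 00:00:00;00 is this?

35264

Complete 10-minute blocks: 1, each 17982 frames → 17982.
Remaining 9 whole minutes in the current block: 1800 + 8 × 1798 = 16184 frames.
Within the current minute: 36 × 30 + 20 − 2 = 1098 (labels ;00/;01 skipped at this minute). Total = 17982 + 16184 + 1098 = 35264.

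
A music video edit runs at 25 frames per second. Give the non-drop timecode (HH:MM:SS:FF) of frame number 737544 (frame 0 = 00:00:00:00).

737544 ÷ 25 = 29501 full seconds, remainder 19 frames.
29501 s = 8 h 11 min 41 s.
Timecode: 08:11:41:19.

08:11:41:19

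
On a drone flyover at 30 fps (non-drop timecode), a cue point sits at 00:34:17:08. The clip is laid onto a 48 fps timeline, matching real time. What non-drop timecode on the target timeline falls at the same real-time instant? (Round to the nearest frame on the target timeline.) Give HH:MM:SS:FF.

00:34:17:13

Source frame index: (0×3600 + 34×60 + 17) × 30 + 8 = 61718.
Real time: 61718 / (30) = 30859/15 s.
Target frame: (30859/15) × (48) = 493744/5 ≈ 98748.800 → 98749.
At 48 labels/s: frame 98749 → 00:34:17:13.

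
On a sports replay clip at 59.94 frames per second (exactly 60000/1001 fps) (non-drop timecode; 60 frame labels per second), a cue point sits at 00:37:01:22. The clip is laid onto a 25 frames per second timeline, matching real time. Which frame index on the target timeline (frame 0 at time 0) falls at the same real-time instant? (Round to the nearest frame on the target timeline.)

frame 55590

Source frame index: (0×3600 + 37×60 + 1) × 60 + 22 = 133282.
Real time: 133282 / (60000/1001) = 66707641/30000 s.
Target frame: (66707641/30000) × (25) = 66707641/1200 ≈ 55589.701 → 55590.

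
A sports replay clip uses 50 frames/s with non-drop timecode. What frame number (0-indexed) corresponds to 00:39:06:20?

frame 117320

Total seconds to the label: (0 × 3600 + 39 × 60 + 6) = 2346.
Frame index = 2346 × 50 + 20 = 117320.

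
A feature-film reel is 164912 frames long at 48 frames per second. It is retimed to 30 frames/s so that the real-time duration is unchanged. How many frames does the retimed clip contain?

103070 frames

Target frames = source frames × (target rate / source rate) = 164912 × (30)/(48) = 164912 × 5/8 = 103070.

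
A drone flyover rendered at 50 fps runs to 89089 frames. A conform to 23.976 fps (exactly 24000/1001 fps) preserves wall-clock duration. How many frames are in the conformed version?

Target frames = source frames × (target rate / source rate) = 89089 × (24000/1001)/(50) = 89089 × 480/1001 = 42720.

42720 frames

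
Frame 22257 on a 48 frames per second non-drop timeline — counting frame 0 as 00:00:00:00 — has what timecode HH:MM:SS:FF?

22257 ÷ 48 = 463 full seconds, remainder 33 frames.
463 s = 0 h 7 min 43 s.
Timecode: 00:07:43:33.

00:07:43:33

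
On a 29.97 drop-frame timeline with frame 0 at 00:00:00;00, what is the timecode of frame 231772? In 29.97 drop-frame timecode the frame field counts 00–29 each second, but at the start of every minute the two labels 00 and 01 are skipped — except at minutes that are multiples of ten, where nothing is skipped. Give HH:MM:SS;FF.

02:08:53;14

Ten DF minutes hold 17982 frames, so frame 231772 lies in block 12 (frames 215784–233765) with 15988 frames into that block.
The block's first minute is 1800 frames and the rest 1798 each; 15988 frames reaches minute 8, so 12 × 18 + 8 × 2 = 232 labels have been skipped so far.
Adding those back, label number 231772 + 232 = 232004 at 30 labels/s is 7733 s + 14 f = 2 h 8 min 53 s frame 14, i.e. 02:08:53;14.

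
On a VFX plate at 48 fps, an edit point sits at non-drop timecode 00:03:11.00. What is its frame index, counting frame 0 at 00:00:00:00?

Total seconds to the label: (0 × 3600 + 3 × 60 + 11) = 191.
Frame index = 191 × 48 + 0 = 9168.

9168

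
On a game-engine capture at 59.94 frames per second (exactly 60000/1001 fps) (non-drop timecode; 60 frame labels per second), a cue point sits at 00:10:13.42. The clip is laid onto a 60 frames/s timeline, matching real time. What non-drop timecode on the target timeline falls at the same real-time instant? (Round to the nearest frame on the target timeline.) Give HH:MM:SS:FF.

00:10:14:19

Source frame index: (0×3600 + 10×60 + 13) × 60 + 42 = 36822.
Real time: 36822 / (60000/1001) = 6143137/10000 s.
Target frame: (6143137/10000) × (60) = 18429411/500 ≈ 36858.822 → 36859.
At 60 labels/s: frame 36859 → 00:10:14:19.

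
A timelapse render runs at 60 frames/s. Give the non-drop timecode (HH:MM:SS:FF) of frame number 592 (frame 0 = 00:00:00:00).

592 ÷ 60 = 9 full seconds, remainder 52 frames.
9 s = 0 h 0 min 9 s.
Timecode: 00:00:09:52.

00:00:09:52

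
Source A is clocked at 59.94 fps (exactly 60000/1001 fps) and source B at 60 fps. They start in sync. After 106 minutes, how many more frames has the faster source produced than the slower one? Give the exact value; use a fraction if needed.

106 min = 6360 s.
A emits 60000/1001 × 6360 = 381600000/1001 frames; B emits 60 × 6360 = 381600.
Difference = 381600/1001 frames (≈ 381.2188); B is ahead of A.

381600/1001 frames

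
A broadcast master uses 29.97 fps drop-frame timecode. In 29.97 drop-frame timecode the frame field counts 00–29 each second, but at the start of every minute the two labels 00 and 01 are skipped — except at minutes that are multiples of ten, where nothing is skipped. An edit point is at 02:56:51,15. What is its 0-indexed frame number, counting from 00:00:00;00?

As if non-drop at 30 labels/s: (2 × 3600 + 56 × 60 + 51) × 30 + 15 = 318345.
Minute boundaries passed: 176; those not divisible by 10: 176 − 17 = 159; dropped labels = 2 × 159 = 318.
Actual frame index = 318345 − 318 = 318027.

318027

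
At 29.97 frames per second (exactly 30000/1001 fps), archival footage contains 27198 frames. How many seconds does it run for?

907.5066 seconds

Running time = 27198 / (30000/1001) = 907.5066 s.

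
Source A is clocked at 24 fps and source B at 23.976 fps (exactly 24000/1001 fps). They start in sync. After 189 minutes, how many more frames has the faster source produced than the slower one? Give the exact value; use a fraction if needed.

189 min = 11340 s.
A emits 24 × 11340 = 272160 frames; B emits 24000/1001 × 11340 = 38880000/143.
Difference = 38880/143 frames (≈ 271.8881); B is behind A.

38880/143 frames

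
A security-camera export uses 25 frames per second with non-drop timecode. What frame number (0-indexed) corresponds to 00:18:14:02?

frame 27352

Total seconds to the label: (0 × 3600 + 18 × 60 + 14) = 1094.
Frame index = 1094 × 25 + 2 = 27352.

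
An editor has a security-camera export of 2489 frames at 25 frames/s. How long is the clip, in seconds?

99.56 seconds

Running time = 2489 / (25) = 99.56 s.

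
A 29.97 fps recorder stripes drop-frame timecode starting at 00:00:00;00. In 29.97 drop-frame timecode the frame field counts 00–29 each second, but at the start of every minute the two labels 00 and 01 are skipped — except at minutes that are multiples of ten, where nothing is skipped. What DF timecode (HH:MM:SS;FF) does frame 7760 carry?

00:04:18;28

Each 10-minute DF block holds 10 × 60 × 30 − 9 × 2 = 17982 frames. 7760 ÷ 17982 → 0 full blocks, remainder 7760.
Within the partial block the first minute is 1800 frames and each further minute 1798, so 4 further minute boundaries passed. Total skipped labels = 18 × 0 + 2 × 4 = 8.
Non-drop label index = 7760 + 8 = 7768; at 30 labels/s that is 00:04:18:28, i.e. DF 00:04:18;28.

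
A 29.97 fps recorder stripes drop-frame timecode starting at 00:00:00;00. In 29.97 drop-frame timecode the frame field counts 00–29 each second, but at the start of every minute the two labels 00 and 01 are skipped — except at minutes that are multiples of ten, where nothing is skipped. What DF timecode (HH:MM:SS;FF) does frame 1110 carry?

Each 10-minute DF block holds 10 × 60 × 30 − 9 × 2 = 17982 frames. 1110 ÷ 17982 → 0 full blocks, remainder 1110.
Within the partial block the first minute is 1800 frames and each further minute 1798, so 0 further minute boundaries passed. Total skipped labels = 18 × 0 + 2 × 0 = 0.
Non-drop label index = 1110 + 0 = 1110; at 30 labels/s that is 00:00:37:00, i.e. DF 00:00:37;00.

00:00:37;00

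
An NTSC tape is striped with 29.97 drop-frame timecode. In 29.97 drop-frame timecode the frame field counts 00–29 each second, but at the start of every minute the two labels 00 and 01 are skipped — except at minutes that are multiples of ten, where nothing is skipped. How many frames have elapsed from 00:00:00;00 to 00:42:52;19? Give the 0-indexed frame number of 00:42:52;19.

77103

Complete 10-minute blocks: 4, each 17982 frames → 71928.
Remaining 2 whole minutes in the current block: 1800 + 1 × 1798 = 3598 frames.
Within the current minute: 52 × 30 + 19 − 2 = 1577 (labels ;00/;01 skipped at this minute). Total = 71928 + 3598 + 1577 = 77103.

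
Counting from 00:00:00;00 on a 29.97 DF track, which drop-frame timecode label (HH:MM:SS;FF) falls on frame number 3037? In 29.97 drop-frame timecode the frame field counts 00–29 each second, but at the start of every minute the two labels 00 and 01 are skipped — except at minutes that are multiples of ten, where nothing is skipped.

Each 10-minute DF block holds 10 × 60 × 30 − 9 × 2 = 17982 frames. 3037 ÷ 17982 → 0 full blocks, remainder 3037.
Within the partial block the first minute is 1800 frames and each further minute 1798, so 1 further minute boundary passed. Total skipped labels = 18 × 0 + 2 × 1 = 2.
Non-drop label index = 3037 + 2 = 3039; at 30 labels/s that is 00:01:41:09, i.e. DF 00:01:41;09.

00:01:41;09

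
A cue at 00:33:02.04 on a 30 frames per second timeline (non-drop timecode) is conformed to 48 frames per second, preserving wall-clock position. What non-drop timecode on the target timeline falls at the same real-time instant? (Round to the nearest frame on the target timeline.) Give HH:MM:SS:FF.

00:33:02:06

Source frame index: (0×3600 + 33×60 + 2) × 30 + 4 = 59464.
Real time: 59464 / (30) = 29732/15 s.
Target frame: (29732/15) × (48) = 475712/5 ≈ 95142.400 → 95142.
At 48 labels/s: frame 95142 → 00:33:02:06.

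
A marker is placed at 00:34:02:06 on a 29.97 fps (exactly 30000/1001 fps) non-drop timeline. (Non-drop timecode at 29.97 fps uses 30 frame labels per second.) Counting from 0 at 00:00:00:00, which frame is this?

frame 61266

Total seconds to the label: (0 × 3600 + 34 × 60 + 2) = 2042.
Frame index = 2042 × 30 + 6 = 61266.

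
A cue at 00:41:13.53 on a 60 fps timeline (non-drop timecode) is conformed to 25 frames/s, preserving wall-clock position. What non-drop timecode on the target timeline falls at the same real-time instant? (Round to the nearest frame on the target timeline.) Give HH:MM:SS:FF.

Source frame index: (0×3600 + 41×60 + 13) × 60 + 53 = 148433.
Real time: 148433 / (60) = 148433/60 s.
Target frame: (148433/60) × (25) = 742165/12 ≈ 61847.083 → 61847.
At 25 labels/s: frame 61847 → 00:41:13:22.

00:41:13:22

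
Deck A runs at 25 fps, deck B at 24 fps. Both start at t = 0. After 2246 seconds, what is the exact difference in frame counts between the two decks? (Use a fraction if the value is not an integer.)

2246 frames

A emits 25 × 2246 = 56150 frames; B emits 24 × 2246 = 53904.
Difference = 2246 frames; B is behind A.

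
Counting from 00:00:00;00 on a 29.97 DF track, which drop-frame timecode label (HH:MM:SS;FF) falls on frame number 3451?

00:01:55;03

Each 10-minute DF block holds 10 × 60 × 30 − 9 × 2 = 17982 frames. 3451 ÷ 17982 → 0 full blocks, remainder 3451.
Within the partial block the first minute is 1800 frames and each further minute 1798, so 1 further minute boundary passed. Total skipped labels = 18 × 0 + 2 × 1 = 2.
Non-drop label index = 3451 + 2 = 3453; at 30 labels/s that is 00:01:55:03, i.e. DF 00:01:55;03.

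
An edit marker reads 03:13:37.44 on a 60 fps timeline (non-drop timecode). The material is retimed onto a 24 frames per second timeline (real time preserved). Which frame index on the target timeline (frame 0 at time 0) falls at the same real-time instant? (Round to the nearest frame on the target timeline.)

frame 278826

Source frame index: (3×3600 + 13×60 + 37) × 60 + 44 = 697064.
Real time: 697064 / (60) = 174266/15 s.
Target frame: (174266/15) × (24) = 1394128/5 ≈ 278825.600 → 278826.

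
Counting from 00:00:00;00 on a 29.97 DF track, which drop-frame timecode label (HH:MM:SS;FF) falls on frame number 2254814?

Each 10-minute DF block holds 10 × 60 × 30 − 9 × 2 = 17982 frames. 2254814 ÷ 17982 → 125 full blocks, remainder 7064.
Within the partial block the first minute is 1800 frames and each further minute 1798, so 3 further minute boundaries passed. Total skipped labels = 18 × 125 + 2 × 3 = 2256.
Non-drop label index = 2254814 + 2256 = 2257070; at 30 labels/s that is 20:53:55:20, i.e. DF 20:53:55;20.

20:53:55;20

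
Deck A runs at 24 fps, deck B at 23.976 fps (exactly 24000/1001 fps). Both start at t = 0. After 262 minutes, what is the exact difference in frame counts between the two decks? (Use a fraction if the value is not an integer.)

262 min = 15720 s.
A emits 24 × 15720 = 377280 frames; B emits 24000/1001 × 15720 = 377280000/1001.
Difference = 377280/1001 frames (≈ 376.9031); B is behind A.

377280/1001 frames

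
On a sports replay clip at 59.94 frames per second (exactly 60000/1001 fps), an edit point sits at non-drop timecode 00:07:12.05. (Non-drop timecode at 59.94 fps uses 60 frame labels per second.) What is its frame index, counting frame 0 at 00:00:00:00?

Total seconds to the label: (0 × 3600 + 7 × 60 + 12) = 432.
Frame index = 432 × 60 + 5 = 25925.

25925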